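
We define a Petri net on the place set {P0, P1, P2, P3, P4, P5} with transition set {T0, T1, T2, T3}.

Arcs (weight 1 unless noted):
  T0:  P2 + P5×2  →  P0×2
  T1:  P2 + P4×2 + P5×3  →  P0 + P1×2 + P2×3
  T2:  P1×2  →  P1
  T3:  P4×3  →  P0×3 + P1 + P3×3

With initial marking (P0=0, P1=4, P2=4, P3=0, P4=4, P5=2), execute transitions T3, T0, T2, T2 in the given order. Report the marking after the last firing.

step 1: fire T3:  (P0=0, P1=4, P2=4, P3=0, P4=4, P5=2) → (P0=3, P1=5, P2=4, P3=3, P4=1, P5=2)
step 2: fire T0:  (P0=3, P1=5, P2=4, P3=3, P4=1, P5=2) → (P0=5, P1=5, P2=3, P3=3, P4=1, P5=0)
step 3: fire T2:  (P0=5, P1=5, P2=3, P3=3, P4=1, P5=0) → (P0=5, P1=4, P2=3, P3=3, P4=1, P5=0)
step 4: fire T2:  (P0=5, P1=4, P2=3, P3=3, P4=1, P5=0) → (P0=5, P1=3, P2=3, P3=3, P4=1, P5=0)

(P0=5, P1=3, P2=3, P3=3, P4=1, P5=0)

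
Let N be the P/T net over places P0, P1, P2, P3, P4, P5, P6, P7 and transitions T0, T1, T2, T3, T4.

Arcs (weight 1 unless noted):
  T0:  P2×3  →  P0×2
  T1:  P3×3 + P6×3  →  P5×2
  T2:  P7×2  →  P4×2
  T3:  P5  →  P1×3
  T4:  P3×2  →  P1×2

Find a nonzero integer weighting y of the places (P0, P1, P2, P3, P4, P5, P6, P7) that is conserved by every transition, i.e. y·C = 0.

y = (P0:3, P1:0, P2:2, P3:0, P4:0, P5:0, P6:0, P7:0)

Incidence matrix C (rows=places, cols=transitions):
       T0   T1   T2   T3   T4
   P0   2    0    0    0    0
   P1   0    0    0    3    2
   P2  -3    0    0    0    0
   P3   0   -3    0    0   -2
   P4   0    0    2    0    0
   P5   0    2    0   -1    0
   P6   0   -3    0    0    0
   P7   0    0   -2    0    0

Candidate y = [3, 0, 2, 0, 0, 0, 0, 0]; check y·C column-wise:
  col T0: 3·2 + 2·-3 = 0
  col T1: 3·0 + 2·0 + 0·-3 + 0·2 + 0·-3 = 0
  col T2: 3·0 + 2·0 + 0·2 + 0·-2 = 0
  col T3: 3·0 + 0·3 + 2·0 + 0·-1 = 0
  col T4: 3·0 + 0·2 + 2·0 + 0·-2 = 0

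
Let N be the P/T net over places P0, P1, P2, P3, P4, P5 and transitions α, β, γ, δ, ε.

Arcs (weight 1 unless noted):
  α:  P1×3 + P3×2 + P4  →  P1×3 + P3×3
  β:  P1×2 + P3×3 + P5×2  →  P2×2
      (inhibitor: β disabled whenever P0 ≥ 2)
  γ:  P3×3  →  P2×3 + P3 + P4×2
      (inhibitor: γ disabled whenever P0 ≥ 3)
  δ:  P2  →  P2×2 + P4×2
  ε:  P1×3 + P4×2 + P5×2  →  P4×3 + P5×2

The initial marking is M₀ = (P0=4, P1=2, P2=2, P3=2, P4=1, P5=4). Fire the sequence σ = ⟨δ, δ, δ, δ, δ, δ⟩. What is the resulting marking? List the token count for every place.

(P0=4, P1=2, P2=8, P3=2, P4=13, P5=4)

step 1: fire δ:  (P0=4, P1=2, P2=2, P3=2, P4=1, P5=4) → (P0=4, P1=2, P2=3, P3=2, P4=3, P5=4)
step 2: fire δ:  (P0=4, P1=2, P2=3, P3=2, P4=3, P5=4) → (P0=4, P1=2, P2=4, P3=2, P4=5, P5=4)
step 3: fire δ:  (P0=4, P1=2, P2=4, P3=2, P4=5, P5=4) → (P0=4, P1=2, P2=5, P3=2, P4=7, P5=4)
step 4: fire δ:  (P0=4, P1=2, P2=5, P3=2, P4=7, P5=4) → (P0=4, P1=2, P2=6, P3=2, P4=9, P5=4)
step 5: fire δ:  (P0=4, P1=2, P2=6, P3=2, P4=9, P5=4) → (P0=4, P1=2, P2=7, P3=2, P4=11, P5=4)
step 6: fire δ:  (P0=4, P1=2, P2=7, P3=2, P4=11, P5=4) → (P0=4, P1=2, P2=8, P3=2, P4=13, P5=4)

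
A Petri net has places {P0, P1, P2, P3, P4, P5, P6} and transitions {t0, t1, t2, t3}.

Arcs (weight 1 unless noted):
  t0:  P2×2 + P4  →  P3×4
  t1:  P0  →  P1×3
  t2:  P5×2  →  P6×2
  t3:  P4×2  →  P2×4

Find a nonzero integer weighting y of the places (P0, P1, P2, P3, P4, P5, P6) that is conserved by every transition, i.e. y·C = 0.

y = (P0:3, P1:1, P2:0, P3:0, P4:0, P5:0, P6:0)

Incidence matrix C (rows=places, cols=transitions):
       t0   t1   t2   t3
   P0   0   -1    0    0
   P1   0    3    0    0
   P2  -2    0    0    4
   P3   4    0    0    0
   P4  -1    0    0   -2
   P5   0    0   -2    0
   P6   0    0    2    0

Candidate y = [3, 1, 0, 0, 0, 0, 0]; check y·C column-wise:
  col t0: 3·0 + 1·0 + 0·-2 + 0·4 + 0·-1 = 0
  col t1: 3·-1 + 1·3 = 0
  col t2: 3·0 + 1·0 + 0·-2 + 0·2 = 0
  col t3: 3·0 + 1·0 + 0·4 + 0·-2 = 0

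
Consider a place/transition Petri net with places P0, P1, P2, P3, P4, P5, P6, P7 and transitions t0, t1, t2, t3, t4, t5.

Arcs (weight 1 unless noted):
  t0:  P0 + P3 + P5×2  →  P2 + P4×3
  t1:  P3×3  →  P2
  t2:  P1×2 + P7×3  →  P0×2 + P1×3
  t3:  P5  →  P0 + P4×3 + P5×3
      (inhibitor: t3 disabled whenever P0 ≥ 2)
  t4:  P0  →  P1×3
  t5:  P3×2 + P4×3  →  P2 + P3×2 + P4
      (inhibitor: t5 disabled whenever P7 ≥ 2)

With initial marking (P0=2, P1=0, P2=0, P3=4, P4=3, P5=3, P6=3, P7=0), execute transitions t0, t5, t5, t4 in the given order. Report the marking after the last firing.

(P0=0, P1=3, P2=3, P3=3, P4=2, P5=1, P6=3, P7=0)

step 1: fire t0:  (P0=2, P1=0, P2=0, P3=4, P4=3, P5=3, P6=3, P7=0) → (P0=1, P1=0, P2=1, P3=3, P4=6, P5=1, P6=3, P7=0)
step 2: fire t5:  (P0=1, P1=0, P2=1, P3=3, P4=6, P5=1, P6=3, P7=0) → (P0=1, P1=0, P2=2, P3=3, P4=4, P5=1, P6=3, P7=0)
step 3: fire t5:  (P0=1, P1=0, P2=2, P3=3, P4=4, P5=1, P6=3, P7=0) → (P0=1, P1=0, P2=3, P3=3, P4=2, P5=1, P6=3, P7=0)
step 4: fire t4:  (P0=1, P1=0, P2=3, P3=3, P4=2, P5=1, P6=3, P7=0) → (P0=0, P1=3, P2=3, P3=3, P4=2, P5=1, P6=3, P7=0)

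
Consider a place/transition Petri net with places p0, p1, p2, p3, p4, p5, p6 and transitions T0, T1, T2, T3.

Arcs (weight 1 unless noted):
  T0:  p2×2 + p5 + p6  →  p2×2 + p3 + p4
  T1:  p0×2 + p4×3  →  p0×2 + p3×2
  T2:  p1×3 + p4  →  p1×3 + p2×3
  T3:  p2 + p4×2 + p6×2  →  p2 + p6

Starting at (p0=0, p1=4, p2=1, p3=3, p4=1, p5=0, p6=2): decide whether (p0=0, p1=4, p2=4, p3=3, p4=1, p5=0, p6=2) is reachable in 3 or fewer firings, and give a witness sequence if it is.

depth 0: 1 marking
depth 1: 2 markings reached so far
depth 2: 2 markings reached so far
(frontier empty at depth 2; search complete)
target is not among the 2 markings reachable within 3 steps

NO — not reachable within 3 firings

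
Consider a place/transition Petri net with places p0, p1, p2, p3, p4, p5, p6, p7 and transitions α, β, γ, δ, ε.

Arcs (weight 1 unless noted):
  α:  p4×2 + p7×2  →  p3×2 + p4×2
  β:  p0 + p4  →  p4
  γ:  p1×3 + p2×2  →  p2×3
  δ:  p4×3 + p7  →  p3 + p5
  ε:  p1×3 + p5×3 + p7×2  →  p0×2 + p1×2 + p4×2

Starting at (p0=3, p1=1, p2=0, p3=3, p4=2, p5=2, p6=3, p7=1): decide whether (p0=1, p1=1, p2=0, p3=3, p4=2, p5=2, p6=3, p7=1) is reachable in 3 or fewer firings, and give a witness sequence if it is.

step 1: fire β:  (p0=3, p1=1, p2=0, p3=3, p4=2, p5=2, p6=3, p7=1) → (p0=2, p1=1, p2=0, p3=3, p4=2, p5=2, p6=3, p7=1)
step 2: fire β:  (p0=2, p1=1, p2=0, p3=3, p4=2, p5=2, p6=3, p7=1) → (p0=1, p1=1, p2=0, p3=3, p4=2, p5=2, p6=3, p7=1)

YES — reachable via ⟨β, β⟩ (2 firings)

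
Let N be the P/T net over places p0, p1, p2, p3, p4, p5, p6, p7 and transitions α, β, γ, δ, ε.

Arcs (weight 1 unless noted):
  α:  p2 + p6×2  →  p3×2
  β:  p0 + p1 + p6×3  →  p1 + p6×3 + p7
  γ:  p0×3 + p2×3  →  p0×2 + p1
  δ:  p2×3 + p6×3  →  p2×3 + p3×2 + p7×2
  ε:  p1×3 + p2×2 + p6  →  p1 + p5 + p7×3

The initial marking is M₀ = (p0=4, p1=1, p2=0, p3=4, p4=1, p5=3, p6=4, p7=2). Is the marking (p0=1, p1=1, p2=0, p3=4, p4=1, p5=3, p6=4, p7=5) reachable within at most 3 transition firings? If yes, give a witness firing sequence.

step 1: fire β:  (p0=4, p1=1, p2=0, p3=4, p4=1, p5=3, p6=4, p7=2) → (p0=3, p1=1, p2=0, p3=4, p4=1, p5=3, p6=4, p7=3)
step 2: fire β:  (p0=3, p1=1, p2=0, p3=4, p4=1, p5=3, p6=4, p7=3) → (p0=2, p1=1, p2=0, p3=4, p4=1, p5=3, p6=4, p7=4)
step 3: fire β:  (p0=2, p1=1, p2=0, p3=4, p4=1, p5=3, p6=4, p7=4) → (p0=1, p1=1, p2=0, p3=4, p4=1, p5=3, p6=4, p7=5)

YES — reachable via ⟨β, β, β⟩ (3 firings)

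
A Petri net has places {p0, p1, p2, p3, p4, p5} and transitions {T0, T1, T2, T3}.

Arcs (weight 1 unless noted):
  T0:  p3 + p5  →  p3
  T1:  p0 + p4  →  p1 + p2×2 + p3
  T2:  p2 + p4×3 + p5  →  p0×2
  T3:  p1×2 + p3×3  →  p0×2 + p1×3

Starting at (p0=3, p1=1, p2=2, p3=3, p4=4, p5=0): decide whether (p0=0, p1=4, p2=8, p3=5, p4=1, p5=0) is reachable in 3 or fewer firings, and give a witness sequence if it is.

NO — not reachable within 3 firings

depth 0: 1 marking
depth 1: 2 markings reached so far
depth 2: 4 markings reached so far
depth 3: 6 markings reached so far
target is not among the 6 markings reachable within 3 steps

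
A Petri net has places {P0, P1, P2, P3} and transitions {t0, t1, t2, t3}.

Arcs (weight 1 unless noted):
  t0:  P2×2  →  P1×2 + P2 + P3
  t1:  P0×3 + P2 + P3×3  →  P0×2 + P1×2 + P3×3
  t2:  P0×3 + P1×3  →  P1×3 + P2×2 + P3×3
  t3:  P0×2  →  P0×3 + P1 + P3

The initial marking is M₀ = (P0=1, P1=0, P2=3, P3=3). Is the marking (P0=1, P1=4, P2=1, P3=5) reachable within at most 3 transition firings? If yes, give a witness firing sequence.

step 1: fire t0:  (P0=1, P1=0, P2=3, P3=3) → (P0=1, P1=2, P2=2, P3=4)
step 2: fire t0:  (P0=1, P1=2, P2=2, P3=4) → (P0=1, P1=4, P2=1, P3=5)

YES — reachable via ⟨t0, t0⟩ (2 firings)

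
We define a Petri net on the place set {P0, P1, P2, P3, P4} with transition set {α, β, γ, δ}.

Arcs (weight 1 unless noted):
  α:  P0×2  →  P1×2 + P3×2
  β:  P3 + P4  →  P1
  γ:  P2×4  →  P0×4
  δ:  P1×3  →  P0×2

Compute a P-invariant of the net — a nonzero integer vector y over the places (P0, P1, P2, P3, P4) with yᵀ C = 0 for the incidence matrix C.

Incidence matrix C (rows=places, cols=transitions):
        α    β    γ    δ
   P0  -2    0    4    2
   P1   2    1    0   -3
   P2   0    0   -4    0
   P3   2   -1    0    0
   P4   0   -1    0    0

Candidate y = [3, 2, 3, 1, 1]; check y·C column-wise:
  col α: 3·-2 + 2·2 + 3·0 + 1·2 + 1·0 = 0
  col β: 3·0 + 2·1 + 3·0 + 1·-1 + 1·-1 = 0
  col γ: 3·4 + 2·0 + 3·-4 + 1·0 + 1·0 = 0
  col δ: 3·2 + 2·-3 + 3·0 + 1·0 + 1·0 = 0

y = (P0:3, P1:2, P2:3, P3:1, P4:1)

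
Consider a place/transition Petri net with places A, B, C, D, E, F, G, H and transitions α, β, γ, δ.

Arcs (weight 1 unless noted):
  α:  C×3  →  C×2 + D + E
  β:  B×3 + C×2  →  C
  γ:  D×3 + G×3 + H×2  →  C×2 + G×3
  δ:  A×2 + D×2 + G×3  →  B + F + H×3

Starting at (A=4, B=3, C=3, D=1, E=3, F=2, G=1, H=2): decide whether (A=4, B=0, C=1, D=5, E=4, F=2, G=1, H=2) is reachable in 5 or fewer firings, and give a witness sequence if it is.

NO — not reachable within 5 firings

depth 0: 1 marking
depth 1: 3 markings reached so far
depth 2: 4 markings reached so far
depth 3: 4 markings reached so far
(frontier empty at depth 3; search complete)
target is not among the 4 markings reachable within 5 steps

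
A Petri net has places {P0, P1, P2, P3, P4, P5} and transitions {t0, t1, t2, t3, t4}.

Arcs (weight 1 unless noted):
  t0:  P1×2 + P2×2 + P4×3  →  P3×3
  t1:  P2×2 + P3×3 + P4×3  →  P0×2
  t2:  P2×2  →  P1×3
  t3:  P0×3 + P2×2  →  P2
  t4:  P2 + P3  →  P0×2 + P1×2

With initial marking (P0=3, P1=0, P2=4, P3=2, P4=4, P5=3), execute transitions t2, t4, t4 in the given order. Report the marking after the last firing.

(P0=7, P1=7, P2=0, P3=0, P4=4, P5=3)

step 1: fire t2:  (P0=3, P1=0, P2=4, P3=2, P4=4, P5=3) → (P0=3, P1=3, P2=2, P3=2, P4=4, P5=3)
step 2: fire t4:  (P0=3, P1=3, P2=2, P3=2, P4=4, P5=3) → (P0=5, P1=5, P2=1, P3=1, P4=4, P5=3)
step 3: fire t4:  (P0=5, P1=5, P2=1, P3=1, P4=4, P5=3) → (P0=7, P1=7, P2=0, P3=0, P4=4, P5=3)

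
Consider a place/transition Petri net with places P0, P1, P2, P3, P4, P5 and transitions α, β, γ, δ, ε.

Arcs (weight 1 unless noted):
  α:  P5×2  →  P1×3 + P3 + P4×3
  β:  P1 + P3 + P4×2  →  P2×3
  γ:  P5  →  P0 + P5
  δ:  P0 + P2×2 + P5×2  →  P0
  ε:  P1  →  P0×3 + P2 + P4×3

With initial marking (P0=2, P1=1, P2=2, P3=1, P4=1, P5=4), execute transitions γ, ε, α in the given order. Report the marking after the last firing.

(P0=6, P1=3, P2=3, P3=2, P4=7, P5=2)

step 1: fire γ:  (P0=2, P1=1, P2=2, P3=1, P4=1, P5=4) → (P0=3, P1=1, P2=2, P3=1, P4=1, P5=4)
step 2: fire ε:  (P0=3, P1=1, P2=2, P3=1, P4=1, P5=4) → (P0=6, P1=0, P2=3, P3=1, P4=4, P5=4)
step 3: fire α:  (P0=6, P1=0, P2=3, P3=1, P4=4, P5=4) → (P0=6, P1=3, P2=3, P3=2, P4=7, P5=2)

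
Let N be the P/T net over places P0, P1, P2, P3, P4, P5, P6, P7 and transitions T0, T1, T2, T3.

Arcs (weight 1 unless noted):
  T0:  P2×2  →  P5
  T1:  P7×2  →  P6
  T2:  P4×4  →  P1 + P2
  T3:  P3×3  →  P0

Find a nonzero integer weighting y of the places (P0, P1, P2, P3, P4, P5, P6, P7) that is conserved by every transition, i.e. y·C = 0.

Incidence matrix C (rows=places, cols=transitions):
       T0   T1   T2   T3
   P0   0    0    0    1
   P1   0    0    1    0
   P2  -2    0    1    0
   P3   0    0    0   -3
   P4   0    0   -4    0
   P5   1    0    0    0
   P6   0    1    0    0
   P7   0   -2    0    0

Candidate y = [3, 0, 0, 1, 0, 0, 0, 0]; check y·C column-wise:
  col T0: 3·0 + 0·-2 + 1·0 + 0·1 = 0
  col T1: 3·0 + 1·0 + 0·1 + 0·-2 = 0
  col T2: 3·0 + 0·1 + 0·1 + 1·0 + 0·-4 = 0
  col T3: 3·1 + 1·-3 = 0

y = (P0:3, P1:0, P2:0, P3:1, P4:0, P5:0, P6:0, P7:0)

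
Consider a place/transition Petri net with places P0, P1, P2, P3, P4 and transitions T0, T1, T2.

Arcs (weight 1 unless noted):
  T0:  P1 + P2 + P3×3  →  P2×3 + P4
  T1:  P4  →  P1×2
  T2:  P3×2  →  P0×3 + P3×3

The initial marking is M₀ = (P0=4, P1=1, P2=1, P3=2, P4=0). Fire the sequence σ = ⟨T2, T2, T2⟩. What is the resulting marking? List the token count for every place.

(P0=13, P1=1, P2=1, P3=5, P4=0)

step 1: fire T2:  (P0=4, P1=1, P2=1, P3=2, P4=0) → (P0=7, P1=1, P2=1, P3=3, P4=0)
step 2: fire T2:  (P0=7, P1=1, P2=1, P3=3, P4=0) → (P0=10, P1=1, P2=1, P3=4, P4=0)
step 3: fire T2:  (P0=10, P1=1, P2=1, P3=4, P4=0) → (P0=13, P1=1, P2=1, P3=5, P4=0)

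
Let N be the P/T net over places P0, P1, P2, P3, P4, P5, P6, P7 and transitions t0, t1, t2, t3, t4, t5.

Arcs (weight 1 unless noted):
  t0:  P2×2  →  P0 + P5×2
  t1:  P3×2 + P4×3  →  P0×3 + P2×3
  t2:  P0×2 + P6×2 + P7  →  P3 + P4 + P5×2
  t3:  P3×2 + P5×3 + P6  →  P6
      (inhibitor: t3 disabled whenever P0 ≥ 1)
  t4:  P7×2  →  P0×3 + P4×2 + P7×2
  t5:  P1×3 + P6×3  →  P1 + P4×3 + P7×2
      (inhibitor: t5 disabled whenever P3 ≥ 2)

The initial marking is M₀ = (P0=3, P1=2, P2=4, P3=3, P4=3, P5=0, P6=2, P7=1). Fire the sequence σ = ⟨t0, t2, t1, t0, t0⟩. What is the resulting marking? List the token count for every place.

step 1: fire t0:  (P0=3, P1=2, P2=4, P3=3, P4=3, P5=0, P6=2, P7=1) → (P0=4, P1=2, P2=2, P3=3, P4=3, P5=2, P6=2, P7=1)
step 2: fire t2:  (P0=4, P1=2, P2=2, P3=3, P4=3, P5=2, P6=2, P7=1) → (P0=2, P1=2, P2=2, P3=4, P4=4, P5=4, P6=0, P7=0)
step 3: fire t1:  (P0=2, P1=2, P2=2, P3=4, P4=4, P5=4, P6=0, P7=0) → (P0=5, P1=2, P2=5, P3=2, P4=1, P5=4, P6=0, P7=0)
step 4: fire t0:  (P0=5, P1=2, P2=5, P3=2, P4=1, P5=4, P6=0, P7=0) → (P0=6, P1=2, P2=3, P3=2, P4=1, P5=6, P6=0, P7=0)
step 5: fire t0:  (P0=6, P1=2, P2=3, P3=2, P4=1, P5=6, P6=0, P7=0) → (P0=7, P1=2, P2=1, P3=2, P4=1, P5=8, P6=0, P7=0)

(P0=7, P1=2, P2=1, P3=2, P4=1, P5=8, P6=0, P7=0)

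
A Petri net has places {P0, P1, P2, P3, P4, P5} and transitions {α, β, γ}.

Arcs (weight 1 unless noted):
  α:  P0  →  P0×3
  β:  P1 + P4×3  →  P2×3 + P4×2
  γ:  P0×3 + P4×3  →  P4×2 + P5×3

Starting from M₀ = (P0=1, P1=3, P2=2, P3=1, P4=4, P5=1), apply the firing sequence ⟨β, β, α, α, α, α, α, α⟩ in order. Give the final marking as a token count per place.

step 1: fire β:  (P0=1, P1=3, P2=2, P3=1, P4=4, P5=1) → (P0=1, P1=2, P2=5, P3=1, P4=3, P5=1)
step 2: fire β:  (P0=1, P1=2, P2=5, P3=1, P4=3, P5=1) → (P0=1, P1=1, P2=8, P3=1, P4=2, P5=1)
step 3: fire α:  (P0=1, P1=1, P2=8, P3=1, P4=2, P5=1) → (P0=3, P1=1, P2=8, P3=1, P4=2, P5=1)
step 4: fire α:  (P0=3, P1=1, P2=8, P3=1, P4=2, P5=1) → (P0=5, P1=1, P2=8, P3=1, P4=2, P5=1)
step 5: fire α:  (P0=5, P1=1, P2=8, P3=1, P4=2, P5=1) → (P0=7, P1=1, P2=8, P3=1, P4=2, P5=1)
step 6: fire α:  (P0=7, P1=1, P2=8, P3=1, P4=2, P5=1) → (P0=9, P1=1, P2=8, P3=1, P4=2, P5=1)
step 7: fire α:  (P0=9, P1=1, P2=8, P3=1, P4=2, P5=1) → (P0=11, P1=1, P2=8, P3=1, P4=2, P5=1)
step 8: fire α:  (P0=11, P1=1, P2=8, P3=1, P4=2, P5=1) → (P0=13, P1=1, P2=8, P3=1, P4=2, P5=1)

(P0=13, P1=1, P2=8, P3=1, P4=2, P5=1)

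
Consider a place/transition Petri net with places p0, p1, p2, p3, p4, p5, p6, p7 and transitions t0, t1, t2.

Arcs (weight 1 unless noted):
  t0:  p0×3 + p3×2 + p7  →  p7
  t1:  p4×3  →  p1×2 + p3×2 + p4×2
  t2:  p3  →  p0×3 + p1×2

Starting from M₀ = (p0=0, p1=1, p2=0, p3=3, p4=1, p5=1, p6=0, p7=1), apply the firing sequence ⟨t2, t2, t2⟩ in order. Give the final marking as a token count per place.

step 1: fire t2:  (p0=0, p1=1, p2=0, p3=3, p4=1, p5=1, p6=0, p7=1) → (p0=3, p1=3, p2=0, p3=2, p4=1, p5=1, p6=0, p7=1)
step 2: fire t2:  (p0=3, p1=3, p2=0, p3=2, p4=1, p5=1, p6=0, p7=1) → (p0=6, p1=5, p2=0, p3=1, p4=1, p5=1, p6=0, p7=1)
step 3: fire t2:  (p0=6, p1=5, p2=0, p3=1, p4=1, p5=1, p6=0, p7=1) → (p0=9, p1=7, p2=0, p3=0, p4=1, p5=1, p6=0, p7=1)

(p0=9, p1=7, p2=0, p3=0, p4=1, p5=1, p6=0, p7=1)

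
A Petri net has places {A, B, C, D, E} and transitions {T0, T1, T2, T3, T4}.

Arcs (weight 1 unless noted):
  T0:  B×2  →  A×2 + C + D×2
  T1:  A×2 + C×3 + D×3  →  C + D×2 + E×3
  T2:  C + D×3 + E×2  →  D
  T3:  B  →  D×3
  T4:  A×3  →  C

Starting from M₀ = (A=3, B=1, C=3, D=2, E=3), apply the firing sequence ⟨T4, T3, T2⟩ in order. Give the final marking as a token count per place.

step 1: fire T4:  (A=3, B=1, C=3, D=2, E=3) → (A=0, B=1, C=4, D=2, E=3)
step 2: fire T3:  (A=0, B=1, C=4, D=2, E=3) → (A=0, B=0, C=4, D=5, E=3)
step 3: fire T2:  (A=0, B=0, C=4, D=5, E=3) → (A=0, B=0, C=3, D=3, E=1)

(A=0, B=0, C=3, D=3, E=1)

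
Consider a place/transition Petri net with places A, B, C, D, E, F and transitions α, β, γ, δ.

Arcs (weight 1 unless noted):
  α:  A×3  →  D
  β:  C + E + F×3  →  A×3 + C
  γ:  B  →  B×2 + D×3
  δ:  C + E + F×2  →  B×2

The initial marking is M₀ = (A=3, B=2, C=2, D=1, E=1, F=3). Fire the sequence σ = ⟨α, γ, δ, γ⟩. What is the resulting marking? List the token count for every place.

step 1: fire α:  (A=3, B=2, C=2, D=1, E=1, F=3) → (A=0, B=2, C=2, D=2, E=1, F=3)
step 2: fire γ:  (A=0, B=2, C=2, D=2, E=1, F=3) → (A=0, B=3, C=2, D=5, E=1, F=3)
step 3: fire δ:  (A=0, B=3, C=2, D=5, E=1, F=3) → (A=0, B=5, C=1, D=5, E=0, F=1)
step 4: fire γ:  (A=0, B=5, C=1, D=5, E=0, F=1) → (A=0, B=6, C=1, D=8, E=0, F=1)

(A=0, B=6, C=1, D=8, E=0, F=1)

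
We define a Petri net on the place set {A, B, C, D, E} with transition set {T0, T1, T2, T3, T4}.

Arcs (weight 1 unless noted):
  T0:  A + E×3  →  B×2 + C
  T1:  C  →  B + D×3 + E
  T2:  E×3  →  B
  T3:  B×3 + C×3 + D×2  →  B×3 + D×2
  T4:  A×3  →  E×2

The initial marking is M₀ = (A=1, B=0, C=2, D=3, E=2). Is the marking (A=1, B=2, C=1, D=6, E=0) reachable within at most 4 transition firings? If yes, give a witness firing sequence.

YES — reachable via ⟨T1, T2⟩ (2 firings)

step 1: fire T1:  (A=1, B=0, C=2, D=3, E=2) → (A=1, B=1, C=1, D=6, E=3)
step 2: fire T2:  (A=1, B=1, C=1, D=6, E=3) → (A=1, B=2, C=1, D=6, E=0)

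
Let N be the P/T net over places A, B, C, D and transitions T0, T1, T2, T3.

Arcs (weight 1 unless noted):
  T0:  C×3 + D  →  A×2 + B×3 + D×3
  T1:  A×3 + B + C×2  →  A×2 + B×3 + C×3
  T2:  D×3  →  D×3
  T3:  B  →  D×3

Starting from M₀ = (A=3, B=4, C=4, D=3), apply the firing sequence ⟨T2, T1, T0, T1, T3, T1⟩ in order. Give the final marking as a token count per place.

(A=2, B=12, C=4, D=8)

step 1: fire T2:  (A=3, B=4, C=4, D=3) → (A=3, B=4, C=4, D=3)
step 2: fire T1:  (A=3, B=4, C=4, D=3) → (A=2, B=6, C=5, D=3)
step 3: fire T0:  (A=2, B=6, C=5, D=3) → (A=4, B=9, C=2, D=5)
step 4: fire T1:  (A=4, B=9, C=2, D=5) → (A=3, B=11, C=3, D=5)
step 5: fire T3:  (A=3, B=11, C=3, D=5) → (A=3, B=10, C=3, D=8)
step 6: fire T1:  (A=3, B=10, C=3, D=8) → (A=2, B=12, C=4, D=8)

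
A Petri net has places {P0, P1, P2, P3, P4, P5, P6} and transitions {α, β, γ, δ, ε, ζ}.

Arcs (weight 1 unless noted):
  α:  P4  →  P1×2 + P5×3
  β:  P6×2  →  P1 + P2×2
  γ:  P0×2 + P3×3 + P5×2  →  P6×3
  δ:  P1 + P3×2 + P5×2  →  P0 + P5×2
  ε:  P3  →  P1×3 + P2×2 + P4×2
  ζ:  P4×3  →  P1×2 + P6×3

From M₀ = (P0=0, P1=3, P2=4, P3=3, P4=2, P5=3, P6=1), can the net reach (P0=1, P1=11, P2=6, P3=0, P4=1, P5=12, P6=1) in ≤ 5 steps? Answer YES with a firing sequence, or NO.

step 1: fire α:  (P0=0, P1=3, P2=4, P3=3, P4=2, P5=3, P6=1) → (P0=0, P1=5, P2=4, P3=3, P4=1, P5=6, P6=1)
step 2: fire α:  (P0=0, P1=5, P2=4, P3=3, P4=1, P5=6, P6=1) → (P0=0, P1=7, P2=4, P3=3, P4=0, P5=9, P6=1)
step 3: fire δ:  (P0=0, P1=7, P2=4, P3=3, P4=0, P5=9, P6=1) → (P0=1, P1=6, P2=4, P3=1, P4=0, P5=9, P6=1)
step 4: fire ε:  (P0=1, P1=6, P2=4, P3=1, P4=0, P5=9, P6=1) → (P0=1, P1=9, P2=6, P3=0, P4=2, P5=9, P6=1)
step 5: fire α:  (P0=1, P1=9, P2=6, P3=0, P4=2, P5=9, P6=1) → (P0=1, P1=11, P2=6, P3=0, P4=1, P5=12, P6=1)

YES — reachable via ⟨α, α, δ, ε, α⟩ (5 firings)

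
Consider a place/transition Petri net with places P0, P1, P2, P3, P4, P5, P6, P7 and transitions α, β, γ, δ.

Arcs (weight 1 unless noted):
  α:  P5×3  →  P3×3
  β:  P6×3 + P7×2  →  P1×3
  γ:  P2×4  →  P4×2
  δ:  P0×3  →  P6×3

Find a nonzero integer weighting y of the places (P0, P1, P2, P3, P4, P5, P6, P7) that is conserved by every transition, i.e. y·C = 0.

Incidence matrix C (rows=places, cols=transitions):
        α    β    γ    δ
   P0   0    0    0   -3
   P1   0    3    0    0
   P2   0    0   -4    0
   P3   3    0    0    0
   P4   0    0    2    0
   P5  -3    0    0    0
   P6   0   -3    0    3
   P7   0   -2    0    0

Candidate y = [0, 0, 1, 0, 2, 0, 0, 0]; check y·C column-wise:
  col α: 1·0 + 0·3 + 2·0 + 0·-3 = 0
  col β: 0·3 + 1·0 + 2·0 + 0·-3 + 0·-2 = 0
  col γ: 1·-4 + 2·2 = 0
  col δ: 0·-3 + 1·0 + 2·0 + 0·3 = 0

y = (P0:0, P1:0, P2:1, P3:0, P4:2, P5:0, P6:0, P7:0)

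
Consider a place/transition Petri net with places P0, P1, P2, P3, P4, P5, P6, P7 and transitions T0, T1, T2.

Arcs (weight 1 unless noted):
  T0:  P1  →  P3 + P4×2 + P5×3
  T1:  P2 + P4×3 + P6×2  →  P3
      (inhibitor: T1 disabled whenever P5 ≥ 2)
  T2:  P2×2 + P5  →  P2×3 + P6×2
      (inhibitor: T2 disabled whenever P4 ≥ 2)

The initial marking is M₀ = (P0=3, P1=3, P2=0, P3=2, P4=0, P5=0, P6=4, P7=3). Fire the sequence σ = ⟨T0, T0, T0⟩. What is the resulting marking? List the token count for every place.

(P0=3, P1=0, P2=0, P3=5, P4=6, P5=9, P6=4, P7=3)

step 1: fire T0:  (P0=3, P1=3, P2=0, P3=2, P4=0, P5=0, P6=4, P7=3) → (P0=3, P1=2, P2=0, P3=3, P4=2, P5=3, P6=4, P7=3)
step 2: fire T0:  (P0=3, P1=2, P2=0, P3=3, P4=2, P5=3, P6=4, P7=3) → (P0=3, P1=1, P2=0, P3=4, P4=4, P5=6, P6=4, P7=3)
step 3: fire T0:  (P0=3, P1=1, P2=0, P3=4, P4=4, P5=6, P6=4, P7=3) → (P0=3, P1=0, P2=0, P3=5, P4=6, P5=9, P6=4, P7=3)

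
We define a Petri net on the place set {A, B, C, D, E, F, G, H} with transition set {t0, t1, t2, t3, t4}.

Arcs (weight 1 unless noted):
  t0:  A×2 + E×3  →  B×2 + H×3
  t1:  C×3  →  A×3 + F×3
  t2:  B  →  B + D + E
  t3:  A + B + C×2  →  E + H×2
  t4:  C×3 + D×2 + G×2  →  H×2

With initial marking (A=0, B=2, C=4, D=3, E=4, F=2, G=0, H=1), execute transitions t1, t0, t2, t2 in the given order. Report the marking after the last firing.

(A=1, B=4, C=1, D=5, E=3, F=5, G=0, H=4)

step 1: fire t1:  (A=0, B=2, C=4, D=3, E=4, F=2, G=0, H=1) → (A=3, B=2, C=1, D=3, E=4, F=5, G=0, H=1)
step 2: fire t0:  (A=3, B=2, C=1, D=3, E=4, F=5, G=0, H=1) → (A=1, B=4, C=1, D=3, E=1, F=5, G=0, H=4)
step 3: fire t2:  (A=1, B=4, C=1, D=3, E=1, F=5, G=0, H=4) → (A=1, B=4, C=1, D=4, E=2, F=5, G=0, H=4)
step 4: fire t2:  (A=1, B=4, C=1, D=4, E=2, F=5, G=0, H=4) → (A=1, B=4, C=1, D=5, E=3, F=5, G=0, H=4)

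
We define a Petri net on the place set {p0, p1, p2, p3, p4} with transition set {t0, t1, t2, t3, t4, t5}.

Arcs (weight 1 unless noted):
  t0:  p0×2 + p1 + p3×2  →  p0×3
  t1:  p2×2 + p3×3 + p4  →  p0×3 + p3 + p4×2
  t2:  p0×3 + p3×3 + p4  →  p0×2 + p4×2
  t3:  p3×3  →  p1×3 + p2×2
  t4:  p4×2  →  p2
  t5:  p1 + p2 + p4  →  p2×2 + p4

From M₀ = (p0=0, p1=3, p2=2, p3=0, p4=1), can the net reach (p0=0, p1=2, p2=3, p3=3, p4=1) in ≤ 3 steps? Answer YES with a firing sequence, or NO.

depth 0: 1 marking
depth 1: 2 markings reached so far
depth 2: 3 markings reached so far
depth 3: 4 markings reached so far
target is not among the 4 markings reachable within 3 steps

NO — not reachable within 3 firings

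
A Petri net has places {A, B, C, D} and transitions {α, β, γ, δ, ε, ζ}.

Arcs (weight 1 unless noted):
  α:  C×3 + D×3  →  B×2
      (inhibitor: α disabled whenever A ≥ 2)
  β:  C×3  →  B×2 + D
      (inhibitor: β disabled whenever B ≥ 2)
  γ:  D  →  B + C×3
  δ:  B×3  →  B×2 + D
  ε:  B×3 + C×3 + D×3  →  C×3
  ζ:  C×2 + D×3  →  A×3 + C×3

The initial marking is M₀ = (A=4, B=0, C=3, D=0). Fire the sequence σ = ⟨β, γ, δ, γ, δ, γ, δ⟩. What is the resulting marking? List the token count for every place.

(A=4, B=2, C=9, D=1)

step 1: fire β:  (A=4, B=0, C=3, D=0) → (A=4, B=2, C=0, D=1)
step 2: fire γ:  (A=4, B=2, C=0, D=1) → (A=4, B=3, C=3, D=0)
step 3: fire δ:  (A=4, B=3, C=3, D=0) → (A=4, B=2, C=3, D=1)
step 4: fire γ:  (A=4, B=2, C=3, D=1) → (A=4, B=3, C=6, D=0)
step 5: fire δ:  (A=4, B=3, C=6, D=0) → (A=4, B=2, C=6, D=1)
step 6: fire γ:  (A=4, B=2, C=6, D=1) → (A=4, B=3, C=9, D=0)
step 7: fire δ:  (A=4, B=3, C=9, D=0) → (A=4, B=2, C=9, D=1)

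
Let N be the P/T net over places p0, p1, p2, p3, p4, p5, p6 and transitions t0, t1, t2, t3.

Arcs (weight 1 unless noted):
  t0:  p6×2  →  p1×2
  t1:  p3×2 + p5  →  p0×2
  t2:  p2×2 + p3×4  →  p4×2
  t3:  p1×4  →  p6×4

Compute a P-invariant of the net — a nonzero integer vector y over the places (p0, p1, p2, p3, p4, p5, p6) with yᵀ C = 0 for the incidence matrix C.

y = (p0:1, p1:0, p2:-2, p3:1, p4:0, p5:0, p6:0)

Incidence matrix C (rows=places, cols=transitions):
       t0   t1   t2   t3
   p0   0    2    0    0
   p1   2    0    0   -4
   p2   0    0   -2    0
   p3   0   -2   -4    0
   p4   0    0    2    0
   p5   0   -1    0    0
   p6  -2    0    0    4

Candidate y = [1, 0, -2, 1, 0, 0, 0]; check y·C column-wise:
  col t0: 1·0 + 0·2 + -2·0 + 1·0 + 0·-2 = 0
  col t1: 1·2 + -2·0 + 1·-2 + 0·-1 = 0
  col t2: 1·0 + -2·-2 + 1·-4 + 0·2 = 0
  col t3: 1·0 + 0·-4 + -2·0 + 1·0 + 0·4 = 0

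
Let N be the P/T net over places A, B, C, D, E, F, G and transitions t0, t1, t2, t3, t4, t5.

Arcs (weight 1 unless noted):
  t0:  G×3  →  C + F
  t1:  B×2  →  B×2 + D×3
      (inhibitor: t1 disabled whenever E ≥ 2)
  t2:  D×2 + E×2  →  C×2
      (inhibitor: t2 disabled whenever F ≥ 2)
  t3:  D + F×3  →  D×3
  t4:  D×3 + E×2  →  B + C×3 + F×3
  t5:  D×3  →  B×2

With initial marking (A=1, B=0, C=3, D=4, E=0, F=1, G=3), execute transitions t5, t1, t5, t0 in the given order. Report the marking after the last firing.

(A=1, B=4, C=4, D=1, E=0, F=2, G=0)

step 1: fire t5:  (A=1, B=0, C=3, D=4, E=0, F=1, G=3) → (A=1, B=2, C=3, D=1, E=0, F=1, G=3)
step 2: fire t1:  (A=1, B=2, C=3, D=1, E=0, F=1, G=3) → (A=1, B=2, C=3, D=4, E=0, F=1, G=3)
step 3: fire t5:  (A=1, B=2, C=3, D=4, E=0, F=1, G=3) → (A=1, B=4, C=3, D=1, E=0, F=1, G=3)
step 4: fire t0:  (A=1, B=4, C=3, D=1, E=0, F=1, G=3) → (A=1, B=4, C=4, D=1, E=0, F=2, G=0)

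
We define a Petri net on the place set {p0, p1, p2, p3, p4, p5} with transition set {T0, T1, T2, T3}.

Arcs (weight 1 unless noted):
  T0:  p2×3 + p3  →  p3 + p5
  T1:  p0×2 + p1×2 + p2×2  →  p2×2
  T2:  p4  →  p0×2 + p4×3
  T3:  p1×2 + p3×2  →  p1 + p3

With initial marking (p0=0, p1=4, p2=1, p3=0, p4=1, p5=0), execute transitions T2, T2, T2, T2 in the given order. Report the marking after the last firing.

step 1: fire T2:  (p0=0, p1=4, p2=1, p3=0, p4=1, p5=0) → (p0=2, p1=4, p2=1, p3=0, p4=3, p5=0)
step 2: fire T2:  (p0=2, p1=4, p2=1, p3=0, p4=3, p5=0) → (p0=4, p1=4, p2=1, p3=0, p4=5, p5=0)
step 3: fire T2:  (p0=4, p1=4, p2=1, p3=0, p4=5, p5=0) → (p0=6, p1=4, p2=1, p3=0, p4=7, p5=0)
step 4: fire T2:  (p0=6, p1=4, p2=1, p3=0, p4=7, p5=0) → (p0=8, p1=4, p2=1, p3=0, p4=9, p5=0)

(p0=8, p1=4, p2=1, p3=0, p4=9, p5=0)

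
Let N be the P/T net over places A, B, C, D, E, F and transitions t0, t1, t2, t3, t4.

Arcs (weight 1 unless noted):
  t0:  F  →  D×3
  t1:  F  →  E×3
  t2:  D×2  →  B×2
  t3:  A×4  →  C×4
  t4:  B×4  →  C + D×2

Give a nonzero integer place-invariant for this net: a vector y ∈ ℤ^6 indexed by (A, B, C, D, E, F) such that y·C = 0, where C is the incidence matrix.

y = (A:2, B:1, C:2, D:1, E:1, F:3)

Incidence matrix C (rows=places, cols=transitions):
       t0   t1   t2   t3   t4
    A   0    0    0   -4    0
    B   0    0    2    0   -4
    C   0    0    0    4    1
    D   3    0   -2    0    2
    E   0    3    0    0    0
    F  -1   -1    0    0    0

Candidate y = [2, 1, 2, 1, 1, 3]; check y·C column-wise:
  col t0: 2·0 + 1·0 + 2·0 + 1·3 + 1·0 + 3·-1 = 0
  col t1: 2·0 + 1·0 + 2·0 + 1·0 + 1·3 + 3·-1 = 0
  col t2: 2·0 + 1·2 + 2·0 + 1·-2 + 1·0 + 3·0 = 0
  col t3: 2·-4 + 1·0 + 2·4 + 1·0 + 1·0 + 3·0 = 0
  col t4: 2·0 + 1·-4 + 2·1 + 1·2 + 1·0 + 3·0 = 0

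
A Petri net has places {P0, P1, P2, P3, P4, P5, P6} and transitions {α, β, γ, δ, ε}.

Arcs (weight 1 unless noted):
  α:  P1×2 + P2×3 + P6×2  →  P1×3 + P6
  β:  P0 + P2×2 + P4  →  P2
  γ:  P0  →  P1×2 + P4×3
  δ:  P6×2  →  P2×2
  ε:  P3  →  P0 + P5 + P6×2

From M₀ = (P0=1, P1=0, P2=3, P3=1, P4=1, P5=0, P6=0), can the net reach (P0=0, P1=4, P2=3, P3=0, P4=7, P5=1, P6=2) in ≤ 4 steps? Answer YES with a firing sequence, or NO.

YES — reachable via ⟨γ, ε, γ⟩ (3 firings)

step 1: fire γ:  (P0=1, P1=0, P2=3, P3=1, P4=1, P5=0, P6=0) → (P0=0, P1=2, P2=3, P3=1, P4=4, P5=0, P6=0)
step 2: fire ε:  (P0=0, P1=2, P2=3, P3=1, P4=4, P5=0, P6=0) → (P0=1, P1=2, P2=3, P3=0, P4=4, P5=1, P6=2)
step 3: fire γ:  (P0=1, P1=2, P2=3, P3=0, P4=4, P5=1, P6=2) → (P0=0, P1=4, P2=3, P3=0, P4=7, P5=1, P6=2)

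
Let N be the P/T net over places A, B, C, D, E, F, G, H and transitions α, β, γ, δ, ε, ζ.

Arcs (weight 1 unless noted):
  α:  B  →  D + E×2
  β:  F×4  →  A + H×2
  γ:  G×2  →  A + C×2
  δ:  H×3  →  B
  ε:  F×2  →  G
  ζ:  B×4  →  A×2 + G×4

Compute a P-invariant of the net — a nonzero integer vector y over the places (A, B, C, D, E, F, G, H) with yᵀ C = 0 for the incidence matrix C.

y = (A:0, B:0, C:0, D:2, E:-1, F:0, G:0, H:0)

Incidence matrix C (rows=places, cols=transitions):
        α    β    γ    δ    ε    ζ
    A   0    1    1    0    0    2
    B  -1    0    0    1    0   -4
    C   0    0    2    0    0    0
    D   1    0    0    0    0    0
    E   2    0    0    0    0    0
    F   0   -4    0    0   -2    0
    G   0    0   -2    0    1    4
    H   0    2    0   -3    0    0

Candidate y = [0, 0, 0, 2, -1, 0, 0, 0]; check y·C column-wise:
  col α: 0·-1 + 2·1 + -1·2 = 0
  col β: 0·1 + 2·0 + -1·0 + 0·-4 + 0·2 = 0
  col γ: 0·1 + 0·2 + 2·0 + -1·0 + 0·-2 = 0
  col δ: 0·1 + 2·0 + -1·0 + 0·-3 = 0
  col ε: 2·0 + -1·0 + 0·-2 + 0·1 = 0
  col ζ: 0·2 + 0·-4 + 2·0 + -1·0 + 0·4 = 0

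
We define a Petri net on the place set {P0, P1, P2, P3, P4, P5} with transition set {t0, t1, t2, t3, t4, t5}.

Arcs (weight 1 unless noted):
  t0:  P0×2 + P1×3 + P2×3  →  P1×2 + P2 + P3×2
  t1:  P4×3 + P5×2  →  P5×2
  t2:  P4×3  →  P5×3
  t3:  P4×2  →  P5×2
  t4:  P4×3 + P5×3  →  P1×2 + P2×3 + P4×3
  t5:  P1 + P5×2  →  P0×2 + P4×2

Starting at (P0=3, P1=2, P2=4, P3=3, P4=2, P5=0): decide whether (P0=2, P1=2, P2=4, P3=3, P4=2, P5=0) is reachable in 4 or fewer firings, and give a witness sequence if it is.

depth 0: 1 marking
depth 1: 2 markings reached so far
depth 2: 3 markings reached so far
depth 3: 4 markings reached so far
depth 4: 5 markings reached so far
target is not among the 5 markings reachable within 4 steps

NO — not reachable within 4 firings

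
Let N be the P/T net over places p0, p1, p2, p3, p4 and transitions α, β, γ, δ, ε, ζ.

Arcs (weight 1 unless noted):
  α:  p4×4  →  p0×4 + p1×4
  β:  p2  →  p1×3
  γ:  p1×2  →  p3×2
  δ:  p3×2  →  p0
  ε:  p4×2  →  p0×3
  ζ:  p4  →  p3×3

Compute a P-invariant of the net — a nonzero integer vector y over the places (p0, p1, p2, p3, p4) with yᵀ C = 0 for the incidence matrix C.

y = (p0:2, p1:1, p2:3, p3:1, p4:3)

Incidence matrix C (rows=places, cols=transitions):
        α    β    γ    δ    ε    ζ
   p0   4    0    0    1    3    0
   p1   4    3   -2    0    0    0
   p2   0   -1    0    0    0    0
   p3   0    0    2   -2    0    3
   p4  -4    0    0    0   -2   -1

Candidate y = [2, 1, 3, 1, 3]; check y·C column-wise:
  col α: 2·4 + 1·4 + 3·0 + 1·0 + 3·-4 = 0
  col β: 2·0 + 1·3 + 3·-1 + 1·0 + 3·0 = 0
  col γ: 2·0 + 1·-2 + 3·0 + 1·2 + 3·0 = 0
  col δ: 2·1 + 1·0 + 3·0 + 1·-2 + 3·0 = 0
  col ε: 2·3 + 1·0 + 3·0 + 1·0 + 3·-2 = 0
  col ζ: 2·0 + 1·0 + 3·0 + 1·3 + 3·-1 = 0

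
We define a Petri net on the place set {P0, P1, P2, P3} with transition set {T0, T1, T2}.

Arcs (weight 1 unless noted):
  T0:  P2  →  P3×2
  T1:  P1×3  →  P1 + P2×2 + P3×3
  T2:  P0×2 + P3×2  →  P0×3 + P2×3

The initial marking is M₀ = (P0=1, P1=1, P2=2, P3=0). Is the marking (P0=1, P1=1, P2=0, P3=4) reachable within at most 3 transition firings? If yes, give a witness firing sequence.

YES — reachable via ⟨T0, T0⟩ (2 firings)

step 1: fire T0:  (P0=1, P1=1, P2=2, P3=0) → (P0=1, P1=1, P2=1, P3=2)
step 2: fire T0:  (P0=1, P1=1, P2=1, P3=2) → (P0=1, P1=1, P2=0, P3=4)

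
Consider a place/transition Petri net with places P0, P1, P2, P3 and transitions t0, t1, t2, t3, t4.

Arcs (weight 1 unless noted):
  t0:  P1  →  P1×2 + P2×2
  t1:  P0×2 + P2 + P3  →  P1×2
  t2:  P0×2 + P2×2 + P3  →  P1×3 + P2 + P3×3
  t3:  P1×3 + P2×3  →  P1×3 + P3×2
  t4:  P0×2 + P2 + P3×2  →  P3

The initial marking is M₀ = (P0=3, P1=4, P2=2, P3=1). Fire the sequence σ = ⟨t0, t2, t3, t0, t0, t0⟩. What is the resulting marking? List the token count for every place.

step 1: fire t0:  (P0=3, P1=4, P2=2, P3=1) → (P0=3, P1=5, P2=4, P3=1)
step 2: fire t2:  (P0=3, P1=5, P2=4, P3=1) → (P0=1, P1=8, P2=3, P3=3)
step 3: fire t3:  (P0=1, P1=8, P2=3, P3=3) → (P0=1, P1=8, P2=0, P3=5)
step 4: fire t0:  (P0=1, P1=8, P2=0, P3=5) → (P0=1, P1=9, P2=2, P3=5)
step 5: fire t0:  (P0=1, P1=9, P2=2, P3=5) → (P0=1, P1=10, P2=4, P3=5)
step 6: fire t0:  (P0=1, P1=10, P2=4, P3=5) → (P0=1, P1=11, P2=6, P3=5)

(P0=1, P1=11, P2=6, P3=5)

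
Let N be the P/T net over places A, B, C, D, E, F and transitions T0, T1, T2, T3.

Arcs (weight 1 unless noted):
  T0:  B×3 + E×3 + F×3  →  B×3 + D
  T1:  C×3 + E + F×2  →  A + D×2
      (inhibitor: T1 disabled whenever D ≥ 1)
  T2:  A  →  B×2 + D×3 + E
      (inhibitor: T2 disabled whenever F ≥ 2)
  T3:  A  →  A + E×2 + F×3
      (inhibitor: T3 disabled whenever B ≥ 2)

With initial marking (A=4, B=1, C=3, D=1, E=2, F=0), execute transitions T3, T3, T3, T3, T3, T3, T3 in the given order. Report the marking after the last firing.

(A=4, B=1, C=3, D=1, E=16, F=21)

step 1: fire T3:  (A=4, B=1, C=3, D=1, E=2, F=0) → (A=4, B=1, C=3, D=1, E=4, F=3)
step 2: fire T3:  (A=4, B=1, C=3, D=1, E=4, F=3) → (A=4, B=1, C=3, D=1, E=6, F=6)
step 3: fire T3:  (A=4, B=1, C=3, D=1, E=6, F=6) → (A=4, B=1, C=3, D=1, E=8, F=9)
step 4: fire T3:  (A=4, B=1, C=3, D=1, E=8, F=9) → (A=4, B=1, C=3, D=1, E=10, F=12)
step 5: fire T3:  (A=4, B=1, C=3, D=1, E=10, F=12) → (A=4, B=1, C=3, D=1, E=12, F=15)
step 6: fire T3:  (A=4, B=1, C=3, D=1, E=12, F=15) → (A=4, B=1, C=3, D=1, E=14, F=18)
step 7: fire T3:  (A=4, B=1, C=3, D=1, E=14, F=18) → (A=4, B=1, C=3, D=1, E=16, F=21)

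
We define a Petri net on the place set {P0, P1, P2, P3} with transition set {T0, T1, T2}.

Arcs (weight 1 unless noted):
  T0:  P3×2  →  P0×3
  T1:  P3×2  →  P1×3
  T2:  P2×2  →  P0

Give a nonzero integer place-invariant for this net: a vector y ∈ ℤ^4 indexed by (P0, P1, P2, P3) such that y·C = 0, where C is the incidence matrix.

Incidence matrix C (rows=places, cols=transitions):
       T0   T1   T2
   P0   3    0    1
   P1   0    3    0
   P2   0    0   -2
   P3  -2   -2    0

Candidate y = [2, 2, 1, 3]; check y·C column-wise:
  col T0: 2·3 + 2·0 + 1·0 + 3·-2 = 0
  col T1: 2·0 + 2·3 + 1·0 + 3·-2 = 0
  col T2: 2·1 + 2·0 + 1·-2 + 3·0 = 0

y = (P0:2, P1:2, P2:1, P3:3)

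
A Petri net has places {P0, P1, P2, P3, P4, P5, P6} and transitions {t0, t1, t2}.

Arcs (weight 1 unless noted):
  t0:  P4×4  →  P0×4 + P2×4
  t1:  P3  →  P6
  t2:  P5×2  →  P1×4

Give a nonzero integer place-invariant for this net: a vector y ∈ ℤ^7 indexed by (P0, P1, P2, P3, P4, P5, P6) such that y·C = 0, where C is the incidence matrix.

y = (P0:1, P1:0, P2:-1, P3:0, P4:0, P5:0, P6:0)

Incidence matrix C (rows=places, cols=transitions):
       t0   t1   t2
   P0   4    0    0
   P1   0    0    4
   P2   4    0    0
   P3   0   -1    0
   P4  -4    0    0
   P5   0    0   -2
   P6   0    1    0

Candidate y = [1, 0, -1, 0, 0, 0, 0]; check y·C column-wise:
  col t0: 1·4 + -1·4 + 0·-4 = 0
  col t1: 1·0 + -1·0 + 0·-1 + 0·1 = 0
  col t2: 1·0 + 0·4 + -1·0 + 0·-2 = 0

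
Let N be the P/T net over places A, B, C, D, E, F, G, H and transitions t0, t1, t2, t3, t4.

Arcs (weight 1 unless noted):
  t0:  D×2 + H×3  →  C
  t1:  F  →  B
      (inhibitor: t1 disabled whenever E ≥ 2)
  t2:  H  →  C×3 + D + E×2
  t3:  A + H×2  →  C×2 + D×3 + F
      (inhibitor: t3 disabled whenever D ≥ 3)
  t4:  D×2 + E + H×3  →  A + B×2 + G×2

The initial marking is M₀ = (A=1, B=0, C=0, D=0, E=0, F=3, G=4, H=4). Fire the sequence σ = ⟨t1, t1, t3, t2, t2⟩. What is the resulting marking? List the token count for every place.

(A=0, B=2, C=8, D=5, E=4, F=2, G=4, H=0)

step 1: fire t1:  (A=1, B=0, C=0, D=0, E=0, F=3, G=4, H=4) → (A=1, B=1, C=0, D=0, E=0, F=2, G=4, H=4)
step 2: fire t1:  (A=1, B=1, C=0, D=0, E=0, F=2, G=4, H=4) → (A=1, B=2, C=0, D=0, E=0, F=1, G=4, H=4)
step 3: fire t3:  (A=1, B=2, C=0, D=0, E=0, F=1, G=4, H=4) → (A=0, B=2, C=2, D=3, E=0, F=2, G=4, H=2)
step 4: fire t2:  (A=0, B=2, C=2, D=3, E=0, F=2, G=4, H=2) → (A=0, B=2, C=5, D=4, E=2, F=2, G=4, H=1)
step 5: fire t2:  (A=0, B=2, C=5, D=4, E=2, F=2, G=4, H=1) → (A=0, B=2, C=8, D=5, E=4, F=2, G=4, H=0)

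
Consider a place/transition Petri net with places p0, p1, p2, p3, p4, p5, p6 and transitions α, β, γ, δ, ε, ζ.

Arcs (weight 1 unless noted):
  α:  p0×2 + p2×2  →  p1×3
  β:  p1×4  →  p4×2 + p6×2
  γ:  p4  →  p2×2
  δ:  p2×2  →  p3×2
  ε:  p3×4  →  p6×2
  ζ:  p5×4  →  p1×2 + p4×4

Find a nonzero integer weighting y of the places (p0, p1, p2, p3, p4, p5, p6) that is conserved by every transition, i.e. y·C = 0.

Incidence matrix C (rows=places, cols=transitions):
        α    β    γ    δ    ε    ζ
   p0  -2    0    0    0    0    0
   p1   3   -4    0    0    0    2
   p2  -2    0    2   -2    0    0
   p3   0    0    0    2   -4    0
   p4   0    2   -1    0    0    4
   p5   0    0    0    0    0   -4
   p6   0    2    0    0    2    0

Candidate y = [2, 2, 1, 1, 2, 3, 2]; check y·C column-wise:
  col α: 2·-2 + 2·3 + 1·-2 + 1·0 + 2·0 + 3·0 + 2·0 = 0
  col β: 2·0 + 2·-4 + 1·0 + 1·0 + 2·2 + 3·0 + 2·2 = 0
  col γ: 2·0 + 2·0 + 1·2 + 1·0 + 2·-1 + 3·0 + 2·0 = 0
  col δ: 2·0 + 2·0 + 1·-2 + 1·2 + 2·0 + 3·0 + 2·0 = 0
  col ε: 2·0 + 2·0 + 1·0 + 1·-4 + 2·0 + 3·0 + 2·2 = 0
  col ζ: 2·0 + 2·2 + 1·0 + 1·0 + 2·4 + 3·-4 + 2·0 = 0

y = (p0:2, p1:2, p2:1, p3:1, p4:2, p5:3, p6:2)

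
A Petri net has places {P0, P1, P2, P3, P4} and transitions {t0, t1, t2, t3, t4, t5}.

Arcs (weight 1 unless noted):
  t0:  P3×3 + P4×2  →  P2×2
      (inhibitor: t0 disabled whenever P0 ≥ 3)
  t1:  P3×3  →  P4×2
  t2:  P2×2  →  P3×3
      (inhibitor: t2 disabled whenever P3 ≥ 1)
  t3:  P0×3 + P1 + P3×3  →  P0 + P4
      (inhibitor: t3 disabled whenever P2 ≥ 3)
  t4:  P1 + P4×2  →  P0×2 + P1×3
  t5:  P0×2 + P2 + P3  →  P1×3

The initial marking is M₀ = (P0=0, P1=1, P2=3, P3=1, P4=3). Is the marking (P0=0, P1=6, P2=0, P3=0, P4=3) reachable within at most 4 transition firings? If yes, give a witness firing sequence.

YES — reachable via ⟨t4, t5, t2, t1⟩ (4 firings)

step 1: fire t4:  (P0=0, P1=1, P2=3, P3=1, P4=3) → (P0=2, P1=3, P2=3, P3=1, P4=1)
step 2: fire t5:  (P0=2, P1=3, P2=3, P3=1, P4=1) → (P0=0, P1=6, P2=2, P3=0, P4=1)
step 3: fire t2:  (P0=0, P1=6, P2=2, P3=0, P4=1) → (P0=0, P1=6, P2=0, P3=3, P4=1)
step 4: fire t1:  (P0=0, P1=6, P2=0, P3=3, P4=1) → (P0=0, P1=6, P2=0, P3=0, P4=3)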